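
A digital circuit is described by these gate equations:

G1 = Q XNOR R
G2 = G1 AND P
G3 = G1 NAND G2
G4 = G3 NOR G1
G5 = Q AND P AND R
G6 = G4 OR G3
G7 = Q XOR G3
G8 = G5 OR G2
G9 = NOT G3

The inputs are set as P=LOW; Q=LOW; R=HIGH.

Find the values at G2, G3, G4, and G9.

G1 = Q XNOR R = LOW XNOR HIGH = LOW
G2 = G1 AND P = LOW AND LOW = LOW
G3 = G1 NAND G2 = LOW NAND LOW = HIGH
G4 = G3 NOR G1 = HIGH NOR LOW = LOW
G9 = NOT G3 = NOT HIGH = LOW

G2 = LOW  G3 = HIGH  G4 = LOW  G9 = LOW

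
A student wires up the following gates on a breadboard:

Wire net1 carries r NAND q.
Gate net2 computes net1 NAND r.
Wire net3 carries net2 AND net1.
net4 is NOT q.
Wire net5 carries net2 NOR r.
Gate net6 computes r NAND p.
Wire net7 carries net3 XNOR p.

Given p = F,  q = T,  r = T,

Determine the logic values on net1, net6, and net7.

net1 = F; net6 = T; net7 = T

net1 = r NAND q = T NAND T = F
net2 = net1 NAND r = F NAND T = T
net3 = net2 AND net1 = T AND F = F
net6 = r NAND p = T NAND F = T
net7 = net3 XNOR p = F XNOR F = T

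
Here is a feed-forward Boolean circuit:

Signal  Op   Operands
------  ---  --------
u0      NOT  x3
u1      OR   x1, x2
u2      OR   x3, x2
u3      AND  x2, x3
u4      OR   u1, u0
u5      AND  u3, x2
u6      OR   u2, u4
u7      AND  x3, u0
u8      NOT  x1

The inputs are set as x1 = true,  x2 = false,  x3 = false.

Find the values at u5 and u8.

u3 = x2 AND x3 = false AND false = false
u5 = u3 AND x2 = false AND false = false
u8 = NOT x1 = NOT true = false

u5 = false; u8 = false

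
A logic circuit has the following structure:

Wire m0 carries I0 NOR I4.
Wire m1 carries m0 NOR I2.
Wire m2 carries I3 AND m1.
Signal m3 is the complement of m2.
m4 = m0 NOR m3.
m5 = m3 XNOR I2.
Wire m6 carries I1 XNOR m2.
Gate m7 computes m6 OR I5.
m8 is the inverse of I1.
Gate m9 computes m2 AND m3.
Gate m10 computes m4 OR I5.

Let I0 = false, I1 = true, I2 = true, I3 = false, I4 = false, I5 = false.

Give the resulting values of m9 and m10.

m0 = I0 NOR I4 = false NOR false = true
m1 = m0 NOR I2 = true NOR true = false
m2 = I3 AND m1 = false AND false = false
m3 = NOT m2 = NOT false = true
m4 = m0 NOR m3 = true NOR true = false
m9 = m2 AND m3 = false AND true = false
m10 = m4 OR I5 = false OR false = false

m9 = false  m10 = false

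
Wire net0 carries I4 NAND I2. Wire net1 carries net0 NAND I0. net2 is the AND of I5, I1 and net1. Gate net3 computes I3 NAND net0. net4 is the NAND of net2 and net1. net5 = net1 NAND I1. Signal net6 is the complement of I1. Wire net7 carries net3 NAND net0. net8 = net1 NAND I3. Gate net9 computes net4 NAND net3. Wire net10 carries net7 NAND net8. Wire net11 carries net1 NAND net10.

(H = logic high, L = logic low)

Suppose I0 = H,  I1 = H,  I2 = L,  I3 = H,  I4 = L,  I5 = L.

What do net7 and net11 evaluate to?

net0 = I4 NAND I2 = L NAND L = H
net1 = net0 NAND I0 = H NAND H = L
net3 = I3 NAND net0 = H NAND H = L
net7 = net3 NAND net0 = L NAND H = H
net8 = net1 NAND I3 = L NAND H = H
net10 = net7 NAND net8 = H NAND H = L
net11 = net1 NAND net10 = L NAND L = H

net7 = H; net11 = H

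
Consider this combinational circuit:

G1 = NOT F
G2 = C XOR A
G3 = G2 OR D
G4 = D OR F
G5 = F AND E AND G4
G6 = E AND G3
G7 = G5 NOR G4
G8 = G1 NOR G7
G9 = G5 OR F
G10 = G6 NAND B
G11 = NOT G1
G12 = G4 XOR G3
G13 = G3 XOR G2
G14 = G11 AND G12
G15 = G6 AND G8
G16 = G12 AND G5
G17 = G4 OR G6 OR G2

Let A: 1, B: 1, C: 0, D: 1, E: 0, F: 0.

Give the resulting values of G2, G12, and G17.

G2 = 1, G12 = 0, G17 = 1

G2 = C XOR A = 0 XOR 1 = 1
G3 = G2 OR D = 1 OR 1 = 1
G4 = D OR F = 1 OR 0 = 1
G6 = E AND G3 = 0 AND 1 = 0
G12 = G4 XOR G3 = 1 XOR 1 = 0
G17 = G4 OR G6 OR G2 = 1 OR 0 OR 1 = 1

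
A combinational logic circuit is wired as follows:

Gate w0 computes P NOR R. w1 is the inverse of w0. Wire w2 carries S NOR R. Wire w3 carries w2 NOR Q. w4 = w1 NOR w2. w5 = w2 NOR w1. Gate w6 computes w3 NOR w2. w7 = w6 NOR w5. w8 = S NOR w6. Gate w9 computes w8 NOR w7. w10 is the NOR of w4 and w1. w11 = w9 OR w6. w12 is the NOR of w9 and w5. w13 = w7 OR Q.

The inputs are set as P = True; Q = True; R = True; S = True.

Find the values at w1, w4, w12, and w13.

w0 = P NOR R = True NOR True = False
w1 = NOT w0 = NOT False = True
w2 = S NOR R = True NOR True = False
w3 = w2 NOR Q = False NOR True = False
w4 = w1 NOR w2 = True NOR False = False
w5 = w2 NOR w1 = False NOR True = False
w6 = w3 NOR w2 = False NOR False = True
w7 = w6 NOR w5 = True NOR False = False
w8 = S NOR w6 = True NOR True = False
w9 = w8 NOR w7 = False NOR False = True
w12 = w9 NOR w5 = True NOR False = False
w13 = w7 OR Q = False OR True = True

w1 = True, w4 = False, w12 = False, w13 = True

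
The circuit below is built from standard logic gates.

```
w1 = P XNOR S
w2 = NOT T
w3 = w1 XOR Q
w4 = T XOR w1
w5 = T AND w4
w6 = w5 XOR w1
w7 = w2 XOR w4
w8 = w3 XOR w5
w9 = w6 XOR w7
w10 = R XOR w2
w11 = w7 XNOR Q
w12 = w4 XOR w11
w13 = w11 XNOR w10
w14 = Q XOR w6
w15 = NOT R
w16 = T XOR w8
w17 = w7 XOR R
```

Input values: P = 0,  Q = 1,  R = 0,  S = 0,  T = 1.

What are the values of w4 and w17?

w4 = 0  w17 = 0

w1 = P XNOR S = 0 XNOR 0 = 1
w2 = NOT T = NOT 1 = 0
w4 = T XOR w1 = 1 XOR 1 = 0
w7 = w2 XOR w4 = 0 XOR 0 = 0
w17 = w7 XOR R = 0 XOR 0 = 0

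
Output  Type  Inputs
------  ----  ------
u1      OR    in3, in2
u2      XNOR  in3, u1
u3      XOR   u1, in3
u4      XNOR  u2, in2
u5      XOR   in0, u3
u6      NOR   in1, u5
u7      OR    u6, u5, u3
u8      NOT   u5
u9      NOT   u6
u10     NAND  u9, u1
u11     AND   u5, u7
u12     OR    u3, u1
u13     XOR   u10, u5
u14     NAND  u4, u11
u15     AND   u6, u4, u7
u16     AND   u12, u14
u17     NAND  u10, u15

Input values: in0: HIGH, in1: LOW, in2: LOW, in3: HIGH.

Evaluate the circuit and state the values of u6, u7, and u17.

u6 = LOW, u7 = HIGH, u17 = HIGH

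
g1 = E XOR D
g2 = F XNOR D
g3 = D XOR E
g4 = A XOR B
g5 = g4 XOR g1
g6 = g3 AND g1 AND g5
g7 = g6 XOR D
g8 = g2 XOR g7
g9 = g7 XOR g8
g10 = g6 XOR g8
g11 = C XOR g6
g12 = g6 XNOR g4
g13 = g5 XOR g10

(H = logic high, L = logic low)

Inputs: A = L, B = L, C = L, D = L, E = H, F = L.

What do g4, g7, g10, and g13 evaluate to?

g4 = L, g7 = H, g10 = H, g13 = L

g1 = E XOR D = H XOR L = H
g2 = F XNOR D = L XNOR L = H
g3 = D XOR E = L XOR H = H
g4 = A XOR B = L XOR L = L
g5 = g4 XOR g1 = L XOR H = H
g6 = g3 AND g1 AND g5 = H AND H AND H = H
g7 = g6 XOR D = H XOR L = H
g8 = g2 XOR g7 = H XOR H = L
g10 = g6 XOR g8 = H XOR L = H
g13 = g5 XOR g10 = H XOR H = L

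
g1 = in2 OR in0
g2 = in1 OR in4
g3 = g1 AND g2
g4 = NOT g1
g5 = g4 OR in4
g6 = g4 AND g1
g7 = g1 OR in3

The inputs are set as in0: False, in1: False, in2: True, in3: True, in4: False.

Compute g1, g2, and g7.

g1 = True, g2 = False, g7 = True

g1 = in2 OR in0 = True OR False = True
g2 = in1 OR in4 = False OR False = False
g7 = g1 OR in3 = True OR True = True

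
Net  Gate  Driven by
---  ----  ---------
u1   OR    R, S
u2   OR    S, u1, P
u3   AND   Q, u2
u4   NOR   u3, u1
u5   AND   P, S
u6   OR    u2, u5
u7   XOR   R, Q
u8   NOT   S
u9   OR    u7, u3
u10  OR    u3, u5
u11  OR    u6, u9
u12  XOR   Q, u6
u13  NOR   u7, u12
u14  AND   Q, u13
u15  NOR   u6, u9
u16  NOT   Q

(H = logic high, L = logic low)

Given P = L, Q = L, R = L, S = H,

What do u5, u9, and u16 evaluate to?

u5 = L, u9 = L, u16 = H

u1 = R OR S = L OR H = H
u2 = S OR u1 OR P = H OR H OR L = H
u3 = Q AND u2 = L AND H = L
u5 = P AND S = L AND H = L
u7 = R XOR Q = L XOR L = L
u9 = u7 OR u3 = L OR L = L
u16 = NOT Q = NOT L = H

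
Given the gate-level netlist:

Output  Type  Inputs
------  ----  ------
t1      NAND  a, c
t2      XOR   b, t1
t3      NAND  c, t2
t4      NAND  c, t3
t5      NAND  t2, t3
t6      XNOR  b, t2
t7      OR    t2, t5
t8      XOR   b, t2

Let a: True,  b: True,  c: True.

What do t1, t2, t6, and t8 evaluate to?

t1 = False, t2 = True, t6 = True, t8 = False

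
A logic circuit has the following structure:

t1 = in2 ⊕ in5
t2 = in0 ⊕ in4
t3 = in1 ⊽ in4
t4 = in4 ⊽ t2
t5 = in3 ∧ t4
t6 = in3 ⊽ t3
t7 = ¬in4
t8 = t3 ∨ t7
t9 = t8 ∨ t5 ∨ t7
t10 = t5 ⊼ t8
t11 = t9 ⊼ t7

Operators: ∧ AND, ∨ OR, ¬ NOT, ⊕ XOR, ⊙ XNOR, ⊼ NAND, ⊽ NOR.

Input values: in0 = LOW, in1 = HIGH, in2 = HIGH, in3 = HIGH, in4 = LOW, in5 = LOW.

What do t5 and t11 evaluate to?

t5 = HIGH; t11 = LOW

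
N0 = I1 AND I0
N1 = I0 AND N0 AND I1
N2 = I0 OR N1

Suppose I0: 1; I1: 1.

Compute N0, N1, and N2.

N0 = 1  N1 = 1  N2 = 1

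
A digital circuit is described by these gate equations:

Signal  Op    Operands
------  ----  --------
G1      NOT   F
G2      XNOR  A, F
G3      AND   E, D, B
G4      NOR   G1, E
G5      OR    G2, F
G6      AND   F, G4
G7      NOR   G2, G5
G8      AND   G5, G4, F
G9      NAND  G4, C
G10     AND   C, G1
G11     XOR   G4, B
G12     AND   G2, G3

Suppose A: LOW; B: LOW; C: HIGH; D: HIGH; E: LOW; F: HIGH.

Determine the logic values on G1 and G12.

G1 = LOW, G12 = LOW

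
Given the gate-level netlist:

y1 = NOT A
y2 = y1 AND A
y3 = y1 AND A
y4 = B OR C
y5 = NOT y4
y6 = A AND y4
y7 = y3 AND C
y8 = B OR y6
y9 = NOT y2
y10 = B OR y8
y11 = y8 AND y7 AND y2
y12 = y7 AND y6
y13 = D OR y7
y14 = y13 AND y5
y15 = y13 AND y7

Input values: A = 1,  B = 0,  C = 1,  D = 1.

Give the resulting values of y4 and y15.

y1 = NOT A = NOT 1 = 0
y3 = y1 AND A = 0 AND 1 = 0
y4 = B OR C = 0 OR 1 = 1
y7 = y3 AND C = 0 AND 1 = 0
y13 = D OR y7 = 1 OR 0 = 1
y15 = y13 AND y7 = 1 AND 0 = 0

y4 = 1  y15 = 0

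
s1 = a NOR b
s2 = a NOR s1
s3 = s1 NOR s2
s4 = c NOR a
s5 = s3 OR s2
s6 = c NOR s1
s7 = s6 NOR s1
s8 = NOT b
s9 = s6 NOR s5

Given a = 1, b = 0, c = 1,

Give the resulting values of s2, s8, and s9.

s2 = 0, s8 = 1, s9 = 0

s1 = a NOR b = 1 NOR 0 = 0
s2 = a NOR s1 = 1 NOR 0 = 0
s3 = s1 NOR s2 = 0 NOR 0 = 1
s5 = s3 OR s2 = 1 OR 0 = 1
s6 = c NOR s1 = 1 NOR 0 = 0
s8 = NOT b = NOT 0 = 1
s9 = s6 NOR s5 = 0 NOR 1 = 0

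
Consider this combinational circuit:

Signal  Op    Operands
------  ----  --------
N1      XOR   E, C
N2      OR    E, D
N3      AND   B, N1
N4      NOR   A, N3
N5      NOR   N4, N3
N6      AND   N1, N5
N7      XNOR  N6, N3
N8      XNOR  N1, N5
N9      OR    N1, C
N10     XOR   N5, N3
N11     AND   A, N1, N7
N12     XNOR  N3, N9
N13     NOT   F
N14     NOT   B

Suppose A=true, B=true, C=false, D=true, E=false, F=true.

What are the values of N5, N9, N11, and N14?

N5 = true, N9 = false, N11 = false, N14 = false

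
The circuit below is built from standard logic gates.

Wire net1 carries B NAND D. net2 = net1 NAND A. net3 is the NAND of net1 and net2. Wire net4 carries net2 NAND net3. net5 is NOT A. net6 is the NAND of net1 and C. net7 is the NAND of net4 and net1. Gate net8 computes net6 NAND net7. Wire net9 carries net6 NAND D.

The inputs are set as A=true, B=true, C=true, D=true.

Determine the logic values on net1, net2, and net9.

net1 = B NAND D = true NAND true = false
net2 = net1 NAND A = false NAND true = true
net6 = net1 NAND C = false NAND true = true
net9 = net6 NAND D = true NAND true = false

net1 = false; net2 = true; net9 = false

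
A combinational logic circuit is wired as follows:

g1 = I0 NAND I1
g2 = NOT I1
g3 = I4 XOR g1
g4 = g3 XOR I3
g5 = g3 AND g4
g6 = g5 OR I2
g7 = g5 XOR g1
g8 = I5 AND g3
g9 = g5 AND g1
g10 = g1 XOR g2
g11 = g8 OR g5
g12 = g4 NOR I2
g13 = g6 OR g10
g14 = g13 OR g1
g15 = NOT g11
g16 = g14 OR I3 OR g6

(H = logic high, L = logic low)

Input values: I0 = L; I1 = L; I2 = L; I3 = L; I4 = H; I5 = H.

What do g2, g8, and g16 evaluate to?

g2 = H  g8 = L  g16 = H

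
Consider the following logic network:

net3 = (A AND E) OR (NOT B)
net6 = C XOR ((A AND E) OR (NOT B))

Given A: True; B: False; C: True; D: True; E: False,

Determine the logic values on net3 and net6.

net3 = (True AND False) OR (NOT False) = True
net6 = True XOR ((True AND False) OR (NOT False)) = False

net3 = True  net6 = False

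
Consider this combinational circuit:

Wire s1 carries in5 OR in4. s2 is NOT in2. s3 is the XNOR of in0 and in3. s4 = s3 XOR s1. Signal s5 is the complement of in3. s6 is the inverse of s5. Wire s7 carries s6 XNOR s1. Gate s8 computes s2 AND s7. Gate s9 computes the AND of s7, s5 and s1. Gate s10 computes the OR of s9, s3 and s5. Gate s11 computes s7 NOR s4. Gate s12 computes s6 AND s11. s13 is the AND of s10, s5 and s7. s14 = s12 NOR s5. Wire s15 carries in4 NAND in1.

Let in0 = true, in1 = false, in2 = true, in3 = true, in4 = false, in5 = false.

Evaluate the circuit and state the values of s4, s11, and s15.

s1 = in5 OR in4 = false OR false = false
s3 = in0 XNOR in3 = true XNOR true = true
s4 = s3 XOR s1 = true XOR false = true
s5 = NOT in3 = NOT true = false
s6 = NOT s5 = NOT false = true
s7 = s6 XNOR s1 = true XNOR false = false
s11 = s7 NOR s4 = false NOR true = false
s15 = in4 NAND in1 = false NAND false = true

s4 = true; s11 = false; s15 = true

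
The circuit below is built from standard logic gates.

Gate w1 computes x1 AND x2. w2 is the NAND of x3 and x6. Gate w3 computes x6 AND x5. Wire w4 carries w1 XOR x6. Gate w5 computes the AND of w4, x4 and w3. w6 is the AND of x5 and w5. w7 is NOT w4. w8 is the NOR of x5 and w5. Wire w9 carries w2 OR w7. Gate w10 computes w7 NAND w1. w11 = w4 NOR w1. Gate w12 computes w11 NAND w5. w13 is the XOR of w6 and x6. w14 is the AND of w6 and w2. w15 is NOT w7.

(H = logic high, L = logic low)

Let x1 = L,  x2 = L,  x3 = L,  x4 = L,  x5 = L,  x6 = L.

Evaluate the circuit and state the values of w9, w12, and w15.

w9 = H, w12 = H, w15 = L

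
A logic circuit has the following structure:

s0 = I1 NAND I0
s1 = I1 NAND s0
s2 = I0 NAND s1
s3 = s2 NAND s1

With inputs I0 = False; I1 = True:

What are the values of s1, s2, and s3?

s1 = False; s2 = True; s3 = True

s0 = I1 NAND I0 = True NAND False = True
s1 = I1 NAND s0 = True NAND True = False
s2 = I0 NAND s1 = False NAND False = True
s3 = s2 NAND s1 = True NAND False = True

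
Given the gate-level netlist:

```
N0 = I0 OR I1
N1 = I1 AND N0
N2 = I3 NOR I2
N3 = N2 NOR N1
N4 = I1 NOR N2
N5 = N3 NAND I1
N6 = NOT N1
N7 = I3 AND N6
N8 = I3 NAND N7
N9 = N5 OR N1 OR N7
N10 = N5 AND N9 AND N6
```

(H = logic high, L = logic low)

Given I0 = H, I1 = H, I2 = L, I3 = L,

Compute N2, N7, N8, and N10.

N2 = H, N7 = L, N8 = H, N10 = L

N0 = I0 OR I1 = H OR H = H
N1 = I1 AND N0 = H AND H = H
N2 = I3 NOR I2 = L NOR L = H
N3 = N2 NOR N1 = H NOR H = L
N5 = N3 NAND I1 = L NAND H = H
N6 = NOT N1 = NOT H = L
N7 = I3 AND N6 = L AND L = L
N8 = I3 NAND N7 = L NAND L = H
N9 = N5 OR N1 OR N7 = H OR H OR L = H
N10 = N5 AND N9 AND N6 = H AND H AND L = L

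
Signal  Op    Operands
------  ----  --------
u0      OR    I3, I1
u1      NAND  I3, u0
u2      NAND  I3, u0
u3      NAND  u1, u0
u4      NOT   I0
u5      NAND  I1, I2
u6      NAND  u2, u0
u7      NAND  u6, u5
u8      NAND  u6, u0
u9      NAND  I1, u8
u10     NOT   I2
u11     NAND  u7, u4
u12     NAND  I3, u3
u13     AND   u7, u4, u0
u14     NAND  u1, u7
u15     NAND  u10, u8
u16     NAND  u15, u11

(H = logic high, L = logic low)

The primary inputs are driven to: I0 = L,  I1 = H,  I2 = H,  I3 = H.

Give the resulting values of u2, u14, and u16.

u2 = L, u14 = H, u16 = H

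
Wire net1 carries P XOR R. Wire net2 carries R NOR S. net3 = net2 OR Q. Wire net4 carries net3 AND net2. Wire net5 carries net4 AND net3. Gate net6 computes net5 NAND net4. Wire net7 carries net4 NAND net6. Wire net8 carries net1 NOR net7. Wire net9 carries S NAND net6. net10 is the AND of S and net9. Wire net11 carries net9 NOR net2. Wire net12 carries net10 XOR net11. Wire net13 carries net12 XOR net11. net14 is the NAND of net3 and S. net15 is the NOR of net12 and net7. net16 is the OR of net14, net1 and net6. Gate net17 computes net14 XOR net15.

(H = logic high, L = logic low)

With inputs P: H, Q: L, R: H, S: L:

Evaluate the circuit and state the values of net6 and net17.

net2 = R NOR S = H NOR L = L
net3 = net2 OR Q = L OR L = L
net4 = net3 AND net2 = L AND L = L
net5 = net4 AND net3 = L AND L = L
net6 = net5 NAND net4 = L NAND L = H
net7 = net4 NAND net6 = L NAND H = H
net9 = S NAND net6 = L NAND H = H
net10 = S AND net9 = L AND H = L
net11 = net9 NOR net2 = H NOR L = L
net12 = net10 XOR net11 = L XOR L = L
net14 = net3 NAND S = L NAND L = H
net15 = net12 NOR net7 = L NOR H = L
net17 = net14 XOR net15 = H XOR L = H

net6 = H; net17 = H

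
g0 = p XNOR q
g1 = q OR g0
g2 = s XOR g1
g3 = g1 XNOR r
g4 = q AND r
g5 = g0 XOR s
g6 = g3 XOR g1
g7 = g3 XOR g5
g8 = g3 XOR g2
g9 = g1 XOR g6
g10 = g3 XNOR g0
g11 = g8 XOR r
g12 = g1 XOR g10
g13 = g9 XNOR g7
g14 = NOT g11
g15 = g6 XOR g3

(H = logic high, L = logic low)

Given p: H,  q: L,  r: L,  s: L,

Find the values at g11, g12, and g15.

g0 = p XNOR q = H XNOR L = L
g1 = q OR g0 = L OR L = L
g2 = s XOR g1 = L XOR L = L
g3 = g1 XNOR r = L XNOR L = H
g6 = g3 XOR g1 = H XOR L = H
g8 = g3 XOR g2 = H XOR L = H
g10 = g3 XNOR g0 = H XNOR L = L
g11 = g8 XOR r = H XOR L = H
g12 = g1 XOR g10 = L XOR L = L
g15 = g6 XOR g3 = H XOR H = L

g11 = H, g12 = L, g15 = L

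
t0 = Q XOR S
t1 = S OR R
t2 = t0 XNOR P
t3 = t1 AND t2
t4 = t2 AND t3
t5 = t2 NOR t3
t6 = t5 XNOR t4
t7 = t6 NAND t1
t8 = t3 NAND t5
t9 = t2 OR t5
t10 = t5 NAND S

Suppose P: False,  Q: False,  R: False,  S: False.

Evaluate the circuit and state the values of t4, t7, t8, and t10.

t4 = False, t7 = True, t8 = True, t10 = True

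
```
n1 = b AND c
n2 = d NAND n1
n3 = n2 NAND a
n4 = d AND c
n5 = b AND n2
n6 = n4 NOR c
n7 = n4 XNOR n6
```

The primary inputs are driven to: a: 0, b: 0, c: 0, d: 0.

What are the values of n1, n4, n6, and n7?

n1 = 0  n4 = 0  n6 = 1  n7 = 0

n1 = b AND c = 0 AND 0 = 0
n4 = d AND c = 0 AND 0 = 0
n6 = n4 NOR c = 0 NOR 0 = 1
n7 = n4 XNOR n6 = 0 XNOR 1 = 0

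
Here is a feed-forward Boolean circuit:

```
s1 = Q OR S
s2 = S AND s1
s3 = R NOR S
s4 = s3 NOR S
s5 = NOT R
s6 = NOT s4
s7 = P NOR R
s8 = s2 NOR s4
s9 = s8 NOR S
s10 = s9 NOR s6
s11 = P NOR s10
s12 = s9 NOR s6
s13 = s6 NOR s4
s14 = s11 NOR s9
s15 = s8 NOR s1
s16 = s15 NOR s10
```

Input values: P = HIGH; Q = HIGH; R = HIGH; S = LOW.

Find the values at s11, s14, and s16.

s11 = LOW, s14 = LOW, s16 = HIGH

s1 = Q OR S = HIGH OR LOW = HIGH
s2 = S AND s1 = LOW AND HIGH = LOW
s3 = R NOR S = HIGH NOR LOW = LOW
s4 = s3 NOR S = LOW NOR LOW = HIGH
s6 = NOT s4 = NOT HIGH = LOW
s8 = s2 NOR s4 = LOW NOR HIGH = LOW
s9 = s8 NOR S = LOW NOR LOW = HIGH
s10 = s9 NOR s6 = HIGH NOR LOW = LOW
s11 = P NOR s10 = HIGH NOR LOW = LOW
s14 = s11 NOR s9 = LOW NOR HIGH = LOW
s15 = s8 NOR s1 = LOW NOR HIGH = LOW
s16 = s15 NOR s10 = LOW NOR LOW = HIGH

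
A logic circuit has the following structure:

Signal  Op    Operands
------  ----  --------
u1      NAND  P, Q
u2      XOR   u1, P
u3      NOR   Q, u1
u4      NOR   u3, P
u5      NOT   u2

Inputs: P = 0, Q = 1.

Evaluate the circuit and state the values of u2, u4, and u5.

u2 = 1; u4 = 1; u5 = 0

u1 = P NAND Q = 0 NAND 1 = 1
u2 = u1 XOR P = 1 XOR 0 = 1
u3 = Q NOR u1 = 1 NOR 1 = 0
u4 = u3 NOR P = 0 NOR 0 = 1
u5 = NOT u2 = NOT 1 = 0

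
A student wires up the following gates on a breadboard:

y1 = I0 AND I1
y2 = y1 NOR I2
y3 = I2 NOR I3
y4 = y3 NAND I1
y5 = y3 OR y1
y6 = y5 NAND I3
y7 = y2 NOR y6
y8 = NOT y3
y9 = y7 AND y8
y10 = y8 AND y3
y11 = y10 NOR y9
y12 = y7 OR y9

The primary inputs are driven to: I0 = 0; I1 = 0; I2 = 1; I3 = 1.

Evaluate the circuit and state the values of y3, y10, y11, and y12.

y1 = I0 AND I1 = 0 AND 0 = 0
y2 = y1 NOR I2 = 0 NOR 1 = 0
y3 = I2 NOR I3 = 1 NOR 1 = 0
y5 = y3 OR y1 = 0 OR 0 = 0
y6 = y5 NAND I3 = 0 NAND 1 = 1
y7 = y2 NOR y6 = 0 NOR 1 = 0
y8 = NOT y3 = NOT 0 = 1
y9 = y7 AND y8 = 0 AND 1 = 0
y10 = y8 AND y3 = 1 AND 0 = 0
y11 = y10 NOR y9 = 0 NOR 0 = 1
y12 = y7 OR y9 = 0 OR 0 = 0

y3 = 0, y10 = 0, y11 = 1, y12 = 0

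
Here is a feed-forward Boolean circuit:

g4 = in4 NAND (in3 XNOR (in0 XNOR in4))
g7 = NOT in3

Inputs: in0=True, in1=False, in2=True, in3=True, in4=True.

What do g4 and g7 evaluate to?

g4 = True NAND (True XNOR (True XNOR True)) = False
g7 = NOT True = False

g4 = False; g7 = False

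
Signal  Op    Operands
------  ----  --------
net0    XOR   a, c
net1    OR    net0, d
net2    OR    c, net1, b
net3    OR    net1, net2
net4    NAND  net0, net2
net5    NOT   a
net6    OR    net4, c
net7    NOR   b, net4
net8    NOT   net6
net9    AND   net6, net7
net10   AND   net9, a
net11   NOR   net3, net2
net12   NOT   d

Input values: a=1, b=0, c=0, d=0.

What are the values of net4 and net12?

net4 = 0  net12 = 1

net0 = a XOR c = 1 XOR 0 = 1
net1 = net0 OR d = 1 OR 0 = 1
net2 = c OR net1 OR b = 0 OR 1 OR 0 = 1
net4 = net0 NAND net2 = 1 NAND 1 = 0
net12 = NOT d = NOT 0 = 1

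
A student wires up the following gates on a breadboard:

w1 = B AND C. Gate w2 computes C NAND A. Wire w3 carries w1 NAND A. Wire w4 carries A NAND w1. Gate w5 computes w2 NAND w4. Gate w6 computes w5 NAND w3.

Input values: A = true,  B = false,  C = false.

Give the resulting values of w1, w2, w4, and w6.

w1 = false  w2 = true  w4 = true  w6 = true

w1 = B AND C = false AND false = false
w2 = C NAND A = false NAND true = true
w3 = w1 NAND A = false NAND true = true
w4 = A NAND w1 = true NAND false = true
w5 = w2 NAND w4 = true NAND true = false
w6 = w5 NAND w3 = false NAND true = true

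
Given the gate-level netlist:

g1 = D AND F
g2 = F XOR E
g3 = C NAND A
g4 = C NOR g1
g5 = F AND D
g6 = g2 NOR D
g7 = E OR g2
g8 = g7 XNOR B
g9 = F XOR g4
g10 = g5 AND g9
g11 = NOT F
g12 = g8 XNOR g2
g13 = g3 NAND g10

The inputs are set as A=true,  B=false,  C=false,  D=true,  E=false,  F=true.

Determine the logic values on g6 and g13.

g6 = false, g13 = false

g1 = D AND F = true AND true = true
g2 = F XOR E = true XOR false = true
g3 = C NAND A = false NAND true = true
g4 = C NOR g1 = false NOR true = false
g5 = F AND D = true AND true = true
g6 = g2 NOR D = true NOR true = false
g9 = F XOR g4 = true XOR false = true
g10 = g5 AND g9 = true AND true = true
g13 = g3 NAND g10 = true NAND true = false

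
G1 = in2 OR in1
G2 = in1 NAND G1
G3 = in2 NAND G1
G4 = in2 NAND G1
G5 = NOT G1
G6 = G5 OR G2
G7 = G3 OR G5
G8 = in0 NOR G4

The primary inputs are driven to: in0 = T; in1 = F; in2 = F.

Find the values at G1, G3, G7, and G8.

G1 = in2 OR in1 = F OR F = F
G3 = in2 NAND G1 = F NAND F = T
G4 = in2 NAND G1 = F NAND F = T
G5 = NOT G1 = NOT F = T
G7 = G3 OR G5 = T OR T = T
G8 = in0 NOR G4 = T NOR T = F

G1 = F  G3 = T  G7 = T  G8 = F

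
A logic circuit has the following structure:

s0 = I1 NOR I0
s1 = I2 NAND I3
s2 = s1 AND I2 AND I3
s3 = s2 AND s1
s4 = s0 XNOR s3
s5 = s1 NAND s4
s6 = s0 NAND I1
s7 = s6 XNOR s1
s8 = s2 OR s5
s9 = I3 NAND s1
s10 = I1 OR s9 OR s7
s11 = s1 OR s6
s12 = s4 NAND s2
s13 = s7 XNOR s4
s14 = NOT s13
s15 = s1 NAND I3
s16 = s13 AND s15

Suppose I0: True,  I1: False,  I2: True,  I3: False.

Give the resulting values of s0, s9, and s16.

s0 = False, s9 = True, s16 = True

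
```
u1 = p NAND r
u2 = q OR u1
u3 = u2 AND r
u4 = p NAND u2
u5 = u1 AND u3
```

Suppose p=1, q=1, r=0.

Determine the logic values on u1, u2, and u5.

u1 = 1, u2 = 1, u5 = 0

u1 = p NAND r = 1 NAND 0 = 1
u2 = q OR u1 = 1 OR 1 = 1
u3 = u2 AND r = 1 AND 0 = 0
u5 = u1 AND u3 = 1 AND 0 = 0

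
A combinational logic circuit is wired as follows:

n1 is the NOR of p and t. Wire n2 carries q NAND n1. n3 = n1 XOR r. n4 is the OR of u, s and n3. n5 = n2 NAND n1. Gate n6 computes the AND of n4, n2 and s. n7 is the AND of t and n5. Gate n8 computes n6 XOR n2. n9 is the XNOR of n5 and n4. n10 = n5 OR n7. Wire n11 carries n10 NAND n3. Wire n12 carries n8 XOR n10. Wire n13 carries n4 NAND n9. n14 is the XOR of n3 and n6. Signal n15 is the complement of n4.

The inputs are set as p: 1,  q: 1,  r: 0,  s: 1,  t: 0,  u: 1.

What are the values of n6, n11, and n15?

n1 = p NOR t = 1 NOR 0 = 0
n2 = q NAND n1 = 1 NAND 0 = 1
n3 = n1 XOR r = 0 XOR 0 = 0
n4 = u OR s OR n3 = 1 OR 1 OR 0 = 1
n5 = n2 NAND n1 = 1 NAND 0 = 1
n6 = n4 AND n2 AND s = 1 AND 1 AND 1 = 1
n7 = t AND n5 = 0 AND 1 = 0
n10 = n5 OR n7 = 1 OR 0 = 1
n11 = n10 NAND n3 = 1 NAND 0 = 1
n15 = NOT n4 = NOT 1 = 0

n6 = 1  n11 = 1  n15 = 0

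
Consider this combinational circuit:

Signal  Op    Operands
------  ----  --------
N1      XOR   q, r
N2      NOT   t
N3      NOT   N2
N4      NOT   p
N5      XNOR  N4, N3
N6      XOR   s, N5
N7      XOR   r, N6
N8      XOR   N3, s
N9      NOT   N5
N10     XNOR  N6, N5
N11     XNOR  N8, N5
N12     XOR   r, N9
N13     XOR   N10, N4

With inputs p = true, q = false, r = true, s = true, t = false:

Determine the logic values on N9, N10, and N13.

N2 = NOT t = NOT false = true
N3 = NOT N2 = NOT true = false
N4 = NOT p = NOT true = false
N5 = N4 XNOR N3 = false XNOR false = true
N6 = s XOR N5 = true XOR true = false
N9 = NOT N5 = NOT true = false
N10 = N6 XNOR N5 = false XNOR true = false
N13 = N10 XOR N4 = false XOR false = false

N9 = false, N10 = false, N13 = false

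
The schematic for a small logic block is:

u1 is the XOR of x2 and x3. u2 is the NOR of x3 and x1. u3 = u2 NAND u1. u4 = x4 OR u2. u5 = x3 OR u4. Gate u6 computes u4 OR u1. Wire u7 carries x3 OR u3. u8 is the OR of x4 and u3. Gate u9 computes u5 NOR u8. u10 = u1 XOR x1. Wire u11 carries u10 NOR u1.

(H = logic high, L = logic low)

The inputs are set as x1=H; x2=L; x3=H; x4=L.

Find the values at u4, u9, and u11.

u4 = L; u9 = L; u11 = L

u1 = x2 XOR x3 = L XOR H = H
u2 = x3 NOR x1 = H NOR H = L
u3 = u2 NAND u1 = L NAND H = H
u4 = x4 OR u2 = L OR L = L
u5 = x3 OR u4 = H OR L = H
u8 = x4 OR u3 = L OR H = H
u9 = u5 NOR u8 = H NOR H = L
u10 = u1 XOR x1 = H XOR H = L
u11 = u10 NOR u1 = L NOR H = L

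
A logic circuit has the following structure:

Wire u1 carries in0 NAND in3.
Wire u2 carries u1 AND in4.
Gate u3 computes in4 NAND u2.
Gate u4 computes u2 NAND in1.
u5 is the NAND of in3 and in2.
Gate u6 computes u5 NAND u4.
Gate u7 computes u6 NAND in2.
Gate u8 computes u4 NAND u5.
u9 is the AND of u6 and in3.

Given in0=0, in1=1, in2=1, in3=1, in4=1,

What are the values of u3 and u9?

u3 = 0  u9 = 1

u1 = in0 NAND in3 = 0 NAND 1 = 1
u2 = u1 AND in4 = 1 AND 1 = 1
u3 = in4 NAND u2 = 1 NAND 1 = 0
u4 = u2 NAND in1 = 1 NAND 1 = 0
u5 = in3 NAND in2 = 1 NAND 1 = 0
u6 = u5 NAND u4 = 0 NAND 0 = 1
u9 = u6 AND in3 = 1 AND 1 = 1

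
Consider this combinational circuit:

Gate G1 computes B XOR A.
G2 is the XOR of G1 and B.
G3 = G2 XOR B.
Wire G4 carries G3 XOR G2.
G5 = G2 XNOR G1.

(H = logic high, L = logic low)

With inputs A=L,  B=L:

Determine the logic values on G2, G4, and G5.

G2 = L, G4 = L, G5 = H

G1 = B XOR A = L XOR L = L
G2 = G1 XOR B = L XOR L = L
G3 = G2 XOR B = L XOR L = L
G4 = G3 XOR G2 = L XOR L = L
G5 = G2 XNOR G1 = L XNOR L = H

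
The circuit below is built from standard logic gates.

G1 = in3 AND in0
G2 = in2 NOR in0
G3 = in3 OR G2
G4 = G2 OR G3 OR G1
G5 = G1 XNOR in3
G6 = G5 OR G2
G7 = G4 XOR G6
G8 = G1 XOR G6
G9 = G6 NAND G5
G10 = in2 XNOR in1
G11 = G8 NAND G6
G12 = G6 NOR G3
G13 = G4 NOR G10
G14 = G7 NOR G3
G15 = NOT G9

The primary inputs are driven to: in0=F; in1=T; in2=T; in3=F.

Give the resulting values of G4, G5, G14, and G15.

G1 = in3 AND in0 = F AND F = F
G2 = in2 NOR in0 = T NOR F = F
G3 = in3 OR G2 = F OR F = F
G4 = G2 OR G3 OR G1 = F OR F OR F = F
G5 = G1 XNOR in3 = F XNOR F = T
G6 = G5 OR G2 = T OR F = T
G7 = G4 XOR G6 = F XOR T = T
G9 = G6 NAND G5 = T NAND T = F
G14 = G7 NOR G3 = T NOR F = F
G15 = NOT G9 = NOT F = T

G4 = F, G5 = T, G14 = F, G15 = T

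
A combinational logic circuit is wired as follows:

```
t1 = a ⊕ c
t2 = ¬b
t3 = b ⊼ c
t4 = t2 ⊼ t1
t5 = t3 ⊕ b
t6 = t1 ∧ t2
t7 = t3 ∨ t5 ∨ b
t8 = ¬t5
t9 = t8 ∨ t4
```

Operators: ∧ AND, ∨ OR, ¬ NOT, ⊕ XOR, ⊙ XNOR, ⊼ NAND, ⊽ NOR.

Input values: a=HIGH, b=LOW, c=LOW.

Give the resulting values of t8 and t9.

t8 = LOW  t9 = LOW

t1 = a XOR c = HIGH XOR LOW = HIGH
t2 = NOT b = NOT LOW = HIGH
t3 = b NAND c = LOW NAND LOW = HIGH
t4 = t2 NAND t1 = HIGH NAND HIGH = LOW
t5 = t3 XOR b = HIGH XOR LOW = HIGH
t8 = NOT t5 = NOT HIGH = LOW
t9 = t8 OR t4 = LOW OR LOW = LOW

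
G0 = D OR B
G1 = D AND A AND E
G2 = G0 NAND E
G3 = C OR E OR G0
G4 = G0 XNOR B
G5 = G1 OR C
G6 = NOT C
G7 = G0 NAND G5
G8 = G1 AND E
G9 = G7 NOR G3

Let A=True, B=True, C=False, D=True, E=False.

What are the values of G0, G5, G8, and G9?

G0 = D OR B = True OR True = True
G1 = D AND A AND E = True AND True AND False = False
G3 = C OR E OR G0 = False OR False OR True = True
G5 = G1 OR C = False OR False = False
G7 = G0 NAND G5 = True NAND False = True
G8 = G1 AND E = False AND False = False
G9 = G7 NOR G3 = True NOR True = False

G0 = True; G5 = False; G8 = False; G9 = False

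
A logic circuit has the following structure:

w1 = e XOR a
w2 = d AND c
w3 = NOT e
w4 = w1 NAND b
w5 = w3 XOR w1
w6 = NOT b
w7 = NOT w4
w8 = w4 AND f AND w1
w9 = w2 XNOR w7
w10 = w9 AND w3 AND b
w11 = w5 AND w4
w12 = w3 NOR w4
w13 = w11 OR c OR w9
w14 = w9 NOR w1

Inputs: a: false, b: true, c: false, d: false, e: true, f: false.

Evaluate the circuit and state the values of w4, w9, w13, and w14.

w4 = false; w9 = false; w13 = false; w14 = false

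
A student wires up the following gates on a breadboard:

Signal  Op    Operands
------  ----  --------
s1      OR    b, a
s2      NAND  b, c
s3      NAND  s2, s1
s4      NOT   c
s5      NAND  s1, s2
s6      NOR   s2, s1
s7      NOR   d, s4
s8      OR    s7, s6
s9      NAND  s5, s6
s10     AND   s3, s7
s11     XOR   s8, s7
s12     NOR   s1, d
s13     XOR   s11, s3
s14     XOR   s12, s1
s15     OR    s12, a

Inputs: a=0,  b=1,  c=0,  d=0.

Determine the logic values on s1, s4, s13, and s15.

s1 = 1, s4 = 1, s13 = 0, s15 = 0

s1 = b OR a = 1 OR 0 = 1
s2 = b NAND c = 1 NAND 0 = 1
s3 = s2 NAND s1 = 1 NAND 1 = 0
s4 = NOT c = NOT 0 = 1
s6 = s2 NOR s1 = 1 NOR 1 = 0
s7 = d NOR s4 = 0 NOR 1 = 0
s8 = s7 OR s6 = 0 OR 0 = 0
s11 = s8 XOR s7 = 0 XOR 0 = 0
s12 = s1 NOR d = 1 NOR 0 = 0
s13 = s11 XOR s3 = 0 XOR 0 = 0
s15 = s12 OR a = 0 OR 0 = 0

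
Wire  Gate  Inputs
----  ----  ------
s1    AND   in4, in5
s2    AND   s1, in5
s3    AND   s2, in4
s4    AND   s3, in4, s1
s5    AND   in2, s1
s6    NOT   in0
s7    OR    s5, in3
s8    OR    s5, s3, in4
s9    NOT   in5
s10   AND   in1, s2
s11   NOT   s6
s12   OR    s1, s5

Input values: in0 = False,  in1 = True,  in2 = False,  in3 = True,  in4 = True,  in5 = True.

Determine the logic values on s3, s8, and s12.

s3 = True  s8 = True  s12 = True

s1 = in4 AND in5 = True AND True = True
s2 = s1 AND in5 = True AND True = True
s3 = s2 AND in4 = True AND True = True
s5 = in2 AND s1 = False AND True = False
s8 = s5 OR s3 OR in4 = False OR True OR True = True
s12 = s1 OR s5 = True OR False = True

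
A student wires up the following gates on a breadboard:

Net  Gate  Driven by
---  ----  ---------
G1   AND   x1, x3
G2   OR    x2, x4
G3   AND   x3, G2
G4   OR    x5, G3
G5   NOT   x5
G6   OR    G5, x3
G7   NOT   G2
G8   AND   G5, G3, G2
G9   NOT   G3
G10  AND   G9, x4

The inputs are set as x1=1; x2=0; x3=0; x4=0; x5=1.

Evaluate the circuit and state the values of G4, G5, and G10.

G2 = x2 OR x4 = 0 OR 0 = 0
G3 = x3 AND G2 = 0 AND 0 = 0
G4 = x5 OR G3 = 1 OR 0 = 1
G5 = NOT x5 = NOT 1 = 0
G9 = NOT G3 = NOT 0 = 1
G10 = G9 AND x4 = 1 AND 0 = 0

G4 = 1; G5 = 0; G10 = 0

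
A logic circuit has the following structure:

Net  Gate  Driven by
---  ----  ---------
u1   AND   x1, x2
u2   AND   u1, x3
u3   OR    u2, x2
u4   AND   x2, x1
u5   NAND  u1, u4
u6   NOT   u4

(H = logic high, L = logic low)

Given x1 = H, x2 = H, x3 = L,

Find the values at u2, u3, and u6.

u2 = L; u3 = H; u6 = L

u1 = x1 AND x2 = H AND H = H
u2 = u1 AND x3 = H AND L = L
u3 = u2 OR x2 = L OR H = H
u4 = x2 AND x1 = H AND H = H
u6 = NOT u4 = NOT H = L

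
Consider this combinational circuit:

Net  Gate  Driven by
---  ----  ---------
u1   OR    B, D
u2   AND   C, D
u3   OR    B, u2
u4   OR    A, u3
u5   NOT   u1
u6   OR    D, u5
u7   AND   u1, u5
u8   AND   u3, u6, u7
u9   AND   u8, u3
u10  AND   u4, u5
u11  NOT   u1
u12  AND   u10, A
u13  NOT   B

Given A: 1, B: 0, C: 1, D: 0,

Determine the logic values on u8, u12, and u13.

u1 = B OR D = 0 OR 0 = 0
u2 = C AND D = 1 AND 0 = 0
u3 = B OR u2 = 0 OR 0 = 0
u4 = A OR u3 = 1 OR 0 = 1
u5 = NOT u1 = NOT 0 = 1
u6 = D OR u5 = 0 OR 1 = 1
u7 = u1 AND u5 = 0 AND 1 = 0
u8 = u3 AND u6 AND u7 = 0 AND 1 AND 0 = 0
u10 = u4 AND u5 = 1 AND 1 = 1
u12 = u10 AND A = 1 AND 1 = 1
u13 = NOT B = NOT 0 = 1

u8 = 0, u12 = 1, u13 = 1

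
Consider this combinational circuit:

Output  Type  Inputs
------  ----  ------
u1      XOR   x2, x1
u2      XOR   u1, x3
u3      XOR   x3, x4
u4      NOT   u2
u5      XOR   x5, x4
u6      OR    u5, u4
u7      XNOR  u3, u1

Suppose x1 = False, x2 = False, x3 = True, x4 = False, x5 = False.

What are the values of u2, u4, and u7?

u1 = x2 XOR x1 = False XOR False = False
u2 = u1 XOR x3 = False XOR True = True
u3 = x3 XOR x4 = True XOR False = True
u4 = NOT u2 = NOT True = False
u7 = u3 XNOR u1 = True XNOR False = False

u2 = True; u4 = False; u7 = False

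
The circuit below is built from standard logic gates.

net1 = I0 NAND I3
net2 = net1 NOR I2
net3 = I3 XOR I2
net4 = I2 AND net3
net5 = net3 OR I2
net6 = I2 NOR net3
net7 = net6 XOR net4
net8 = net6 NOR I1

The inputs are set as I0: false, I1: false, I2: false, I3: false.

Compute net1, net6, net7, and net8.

net1 = true, net6 = true, net7 = true, net8 = false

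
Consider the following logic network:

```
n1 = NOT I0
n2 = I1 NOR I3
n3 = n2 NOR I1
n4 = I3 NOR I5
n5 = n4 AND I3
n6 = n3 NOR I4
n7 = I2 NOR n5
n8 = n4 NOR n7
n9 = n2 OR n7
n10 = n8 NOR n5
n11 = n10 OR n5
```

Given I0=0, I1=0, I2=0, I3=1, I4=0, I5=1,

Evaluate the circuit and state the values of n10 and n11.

n10 = 1, n11 = 1

n4 = I3 NOR I5 = 1 NOR 1 = 0
n5 = n4 AND I3 = 0 AND 1 = 0
n7 = I2 NOR n5 = 0 NOR 0 = 1
n8 = n4 NOR n7 = 0 NOR 1 = 0
n10 = n8 NOR n5 = 0 NOR 0 = 1
n11 = n10 OR n5 = 1 OR 0 = 1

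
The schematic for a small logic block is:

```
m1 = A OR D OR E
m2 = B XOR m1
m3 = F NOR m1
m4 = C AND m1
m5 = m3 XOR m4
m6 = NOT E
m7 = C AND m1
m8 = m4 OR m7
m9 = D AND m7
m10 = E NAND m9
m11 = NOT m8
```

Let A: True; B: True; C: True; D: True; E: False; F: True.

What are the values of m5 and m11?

m1 = A OR D OR E = True OR True OR False = True
m3 = F NOR m1 = True NOR True = False
m4 = C AND m1 = True AND True = True
m5 = m3 XOR m4 = False XOR True = True
m7 = C AND m1 = True AND True = True
m8 = m4 OR m7 = True OR True = True
m11 = NOT m8 = NOT True = False

m5 = True, m11 = False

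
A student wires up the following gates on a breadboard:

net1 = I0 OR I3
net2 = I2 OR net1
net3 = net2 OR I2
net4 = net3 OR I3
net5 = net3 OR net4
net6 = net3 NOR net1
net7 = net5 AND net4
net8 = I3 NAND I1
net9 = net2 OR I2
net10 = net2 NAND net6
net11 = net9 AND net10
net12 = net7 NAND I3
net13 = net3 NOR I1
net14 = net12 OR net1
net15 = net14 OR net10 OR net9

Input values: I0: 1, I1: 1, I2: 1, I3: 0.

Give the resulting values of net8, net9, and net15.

net8 = 1; net9 = 1; net15 = 1

net1 = I0 OR I3 = 1 OR 0 = 1
net2 = I2 OR net1 = 1 OR 1 = 1
net3 = net2 OR I2 = 1 OR 1 = 1
net4 = net3 OR I3 = 1 OR 0 = 1
net5 = net3 OR net4 = 1 OR 1 = 1
net6 = net3 NOR net1 = 1 NOR 1 = 0
net7 = net5 AND net4 = 1 AND 1 = 1
net8 = I3 NAND I1 = 0 NAND 1 = 1
net9 = net2 OR I2 = 1 OR 1 = 1
net10 = net2 NAND net6 = 1 NAND 0 = 1
net12 = net7 NAND I3 = 1 NAND 0 = 1
net14 = net12 OR net1 = 1 OR 1 = 1
net15 = net14 OR net10 OR net9 = 1 OR 1 OR 1 = 1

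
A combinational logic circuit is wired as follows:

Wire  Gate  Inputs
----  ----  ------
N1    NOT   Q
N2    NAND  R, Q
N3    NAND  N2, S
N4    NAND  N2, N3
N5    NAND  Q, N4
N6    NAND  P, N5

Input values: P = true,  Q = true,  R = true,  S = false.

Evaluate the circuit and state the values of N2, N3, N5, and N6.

N2 = R NAND Q = true NAND true = false
N3 = N2 NAND S = false NAND false = true
N4 = N2 NAND N3 = false NAND true = true
N5 = Q NAND N4 = true NAND true = false
N6 = P NAND N5 = true NAND false = true

N2 = false, N3 = true, N5 = false, N6 = true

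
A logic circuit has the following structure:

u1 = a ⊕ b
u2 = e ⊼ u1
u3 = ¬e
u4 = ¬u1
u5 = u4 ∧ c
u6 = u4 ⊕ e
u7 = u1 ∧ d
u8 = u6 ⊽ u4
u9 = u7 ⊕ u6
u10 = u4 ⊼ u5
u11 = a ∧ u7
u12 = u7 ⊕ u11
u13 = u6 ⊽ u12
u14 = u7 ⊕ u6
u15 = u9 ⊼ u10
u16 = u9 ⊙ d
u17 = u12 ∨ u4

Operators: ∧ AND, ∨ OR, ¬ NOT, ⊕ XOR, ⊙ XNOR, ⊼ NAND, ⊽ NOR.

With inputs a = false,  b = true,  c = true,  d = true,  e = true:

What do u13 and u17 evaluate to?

u1 = a XOR b = false XOR true = true
u4 = NOT u1 = NOT true = false
u6 = u4 XOR e = false XOR true = true
u7 = u1 AND d = true AND true = true
u11 = a AND u7 = false AND true = false
u12 = u7 XOR u11 = true XOR false = true
u13 = u6 NOR u12 = true NOR true = false
u17 = u12 OR u4 = true OR false = true

u13 = false, u17 = true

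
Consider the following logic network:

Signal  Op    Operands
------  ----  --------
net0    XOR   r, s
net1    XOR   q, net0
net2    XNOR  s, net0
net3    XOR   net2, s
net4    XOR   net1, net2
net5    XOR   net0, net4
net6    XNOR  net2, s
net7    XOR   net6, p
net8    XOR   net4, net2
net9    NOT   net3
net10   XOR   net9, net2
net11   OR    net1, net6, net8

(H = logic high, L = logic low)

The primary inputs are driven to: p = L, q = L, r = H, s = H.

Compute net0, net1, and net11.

net0 = L, net1 = L, net11 = L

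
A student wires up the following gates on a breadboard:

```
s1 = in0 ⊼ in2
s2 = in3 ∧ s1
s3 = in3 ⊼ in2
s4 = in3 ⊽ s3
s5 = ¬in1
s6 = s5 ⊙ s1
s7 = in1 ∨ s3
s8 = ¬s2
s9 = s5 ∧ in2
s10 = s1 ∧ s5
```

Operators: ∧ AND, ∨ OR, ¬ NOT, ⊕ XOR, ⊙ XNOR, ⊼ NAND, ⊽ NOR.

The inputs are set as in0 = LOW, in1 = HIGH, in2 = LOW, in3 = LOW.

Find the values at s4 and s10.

s4 = LOW, s10 = LOW

s1 = in0 NAND in2 = LOW NAND LOW = HIGH
s3 = in3 NAND in2 = LOW NAND LOW = HIGH
s4 = in3 NOR s3 = LOW NOR HIGH = LOW
s5 = NOT in1 = NOT HIGH = LOW
s10 = s1 AND s5 = HIGH AND LOW = LOW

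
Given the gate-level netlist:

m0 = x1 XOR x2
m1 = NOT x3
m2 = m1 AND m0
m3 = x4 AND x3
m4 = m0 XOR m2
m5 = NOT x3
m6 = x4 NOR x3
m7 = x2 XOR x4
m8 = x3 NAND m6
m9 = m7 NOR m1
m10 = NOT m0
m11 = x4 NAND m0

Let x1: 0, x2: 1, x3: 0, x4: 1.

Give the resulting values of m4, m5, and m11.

m0 = x1 XOR x2 = 0 XOR 1 = 1
m1 = NOT x3 = NOT 0 = 1
m2 = m1 AND m0 = 1 AND 1 = 1
m4 = m0 XOR m2 = 1 XOR 1 = 0
m5 = NOT x3 = NOT 0 = 1
m11 = x4 NAND m0 = 1 NAND 1 = 0

m4 = 0, m5 = 1, m11 = 0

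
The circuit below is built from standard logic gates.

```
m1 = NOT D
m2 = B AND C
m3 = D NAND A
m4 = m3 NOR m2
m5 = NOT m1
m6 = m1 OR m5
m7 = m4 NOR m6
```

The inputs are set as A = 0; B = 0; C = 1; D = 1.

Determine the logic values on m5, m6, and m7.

m5 = 1, m6 = 1, m7 = 0

m1 = NOT D = NOT 1 = 0
m2 = B AND C = 0 AND 1 = 0
m3 = D NAND A = 1 NAND 0 = 1
m4 = m3 NOR m2 = 1 NOR 0 = 0
m5 = NOT m1 = NOT 0 = 1
m6 = m1 OR m5 = 0 OR 1 = 1
m7 = m4 NOR m6 = 0 NOR 1 = 0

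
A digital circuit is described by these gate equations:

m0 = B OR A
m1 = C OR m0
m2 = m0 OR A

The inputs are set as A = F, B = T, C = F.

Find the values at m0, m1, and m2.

m0 = T, m1 = T, m2 = T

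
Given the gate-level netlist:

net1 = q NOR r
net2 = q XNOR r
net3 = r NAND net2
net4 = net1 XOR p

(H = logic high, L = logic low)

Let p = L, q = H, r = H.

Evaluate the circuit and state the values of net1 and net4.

net1 = q NOR r = H NOR H = L
net4 = net1 XOR p = L XOR L = L

net1 = L  net4 = L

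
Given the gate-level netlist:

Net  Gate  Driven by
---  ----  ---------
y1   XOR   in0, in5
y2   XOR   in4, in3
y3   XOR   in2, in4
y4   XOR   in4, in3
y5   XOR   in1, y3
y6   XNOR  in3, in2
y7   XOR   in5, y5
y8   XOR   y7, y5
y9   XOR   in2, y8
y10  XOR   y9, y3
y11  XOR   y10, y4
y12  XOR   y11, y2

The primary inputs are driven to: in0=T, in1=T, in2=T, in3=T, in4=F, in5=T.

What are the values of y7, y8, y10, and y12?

y7 = T; y8 = T; y10 = T; y12 = T

y2 = in4 XOR in3 = F XOR T = T
y3 = in2 XOR in4 = T XOR F = T
y4 = in4 XOR in3 = F XOR T = T
y5 = in1 XOR y3 = T XOR T = F
y7 = in5 XOR y5 = T XOR F = T
y8 = y7 XOR y5 = T XOR F = T
y9 = in2 XOR y8 = T XOR T = F
y10 = y9 XOR y3 = F XOR T = T
y11 = y10 XOR y4 = T XOR T = F
y12 = y11 XOR y2 = F XOR T = T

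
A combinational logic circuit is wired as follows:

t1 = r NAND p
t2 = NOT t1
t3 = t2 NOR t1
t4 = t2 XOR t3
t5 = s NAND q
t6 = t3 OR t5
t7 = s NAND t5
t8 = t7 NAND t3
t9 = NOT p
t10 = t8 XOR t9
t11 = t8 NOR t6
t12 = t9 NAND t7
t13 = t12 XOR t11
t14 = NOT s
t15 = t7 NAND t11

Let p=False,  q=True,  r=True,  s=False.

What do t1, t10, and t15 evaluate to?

t1 = True, t10 = False, t15 = True

t1 = r NAND p = True NAND False = True
t2 = NOT t1 = NOT True = False
t3 = t2 NOR t1 = False NOR True = False
t5 = s NAND q = False NAND True = True
t6 = t3 OR t5 = False OR True = True
t7 = s NAND t5 = False NAND True = True
t8 = t7 NAND t3 = True NAND False = True
t9 = NOT p = NOT False = True
t10 = t8 XOR t9 = True XOR True = False
t11 = t8 NOR t6 = True NOR True = False
t15 = t7 NAND t11 = True NAND False = True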